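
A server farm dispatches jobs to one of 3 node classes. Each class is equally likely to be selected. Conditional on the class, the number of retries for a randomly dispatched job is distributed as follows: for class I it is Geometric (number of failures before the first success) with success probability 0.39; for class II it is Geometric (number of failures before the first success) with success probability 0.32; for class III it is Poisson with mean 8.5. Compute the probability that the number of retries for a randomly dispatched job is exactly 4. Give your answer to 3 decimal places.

0.056

Conditional on each class, P(X = 4): I: 0.0539988; II: 0.0684204; III: 0.0442549.
By total probability, P(X = 4) = 0.333333·0.0539988 + 0.333333·0.0684204 + 0.333333·0.0442549 = 0.055558.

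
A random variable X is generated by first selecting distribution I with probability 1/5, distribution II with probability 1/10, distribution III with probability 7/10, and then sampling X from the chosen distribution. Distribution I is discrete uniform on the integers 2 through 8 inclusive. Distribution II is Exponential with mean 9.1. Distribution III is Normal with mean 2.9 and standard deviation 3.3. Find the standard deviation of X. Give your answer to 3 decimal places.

4.511

Per component, I: μ=5, E[X²]=29; II: μ=9.1, E[X²]=165.62; III: μ=2.9, E[X²]=19.3.
E[X] = 0.2·5 + 0.1·9.1 + 0.7·2.9 = 3.94.
E[X²] = 0.2·29 + 0.1·165.62 + 0.7·19.3 = 35.872.
Var(X) = E[X²] − (E[X])² = 35.872 − 15.5236 = 20.3484.
SD(X) = √20.3484 = 4.51092.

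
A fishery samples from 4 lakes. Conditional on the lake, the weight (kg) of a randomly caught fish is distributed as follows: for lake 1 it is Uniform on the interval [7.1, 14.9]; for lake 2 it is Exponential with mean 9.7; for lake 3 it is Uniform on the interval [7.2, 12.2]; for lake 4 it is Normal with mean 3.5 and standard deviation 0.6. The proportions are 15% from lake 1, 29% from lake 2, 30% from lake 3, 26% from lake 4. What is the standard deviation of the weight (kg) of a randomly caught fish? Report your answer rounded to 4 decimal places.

6.0832

Per component, 1: μ=11, E[X²]=126.07; 2: μ=9.7, E[X²]=188.18; 3: μ=9.7, E[X²]=96.1733; 4: μ=3.5, E[X²]=12.61.
E[X] = 0.15·11 + 0.29·9.7 + 0.3·9.7 + 0.26·3.5 = 8.283.
E[X²] = 0.15·126.07 + 0.29·188.18 + 0.3·96.1733 + 0.26·12.61 = 105.613.
Var(X) = E[X²] − (E[X])² = 105.613 − 68.6081 = 37.0052.
SD(X) = √37.0052 = 6.08319.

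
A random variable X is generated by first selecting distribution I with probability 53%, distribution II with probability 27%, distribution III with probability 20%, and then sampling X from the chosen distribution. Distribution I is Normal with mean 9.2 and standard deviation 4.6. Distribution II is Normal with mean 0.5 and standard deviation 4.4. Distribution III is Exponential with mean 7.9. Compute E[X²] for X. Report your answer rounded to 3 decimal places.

86.333

For each component E[X²] = Var + (mean)², giving I: 105.8; II: 19.61; III: 124.82.
Overall E[X²] = 0.53·105.8 + 0.27·19.61 + 0.2·124.82 = 86.3327.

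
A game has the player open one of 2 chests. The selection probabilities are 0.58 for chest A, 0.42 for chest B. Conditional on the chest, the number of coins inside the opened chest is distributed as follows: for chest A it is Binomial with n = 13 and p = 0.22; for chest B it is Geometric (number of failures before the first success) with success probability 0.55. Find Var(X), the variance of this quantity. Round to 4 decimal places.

2.9342

Per component, A: μ=2.86, E[X²]=10.4104; B: μ=0.818182, E[X²]=2.15702.
E[X] = 0.58·2.86 + 0.42·0.818182 = 2.00244.
E[X²] = 0.58·10.4104 + 0.42·2.15702 = 6.94398.
Var(X) = E[X²] − (E[X])² = 6.94398 − 4.00975 = 2.93423.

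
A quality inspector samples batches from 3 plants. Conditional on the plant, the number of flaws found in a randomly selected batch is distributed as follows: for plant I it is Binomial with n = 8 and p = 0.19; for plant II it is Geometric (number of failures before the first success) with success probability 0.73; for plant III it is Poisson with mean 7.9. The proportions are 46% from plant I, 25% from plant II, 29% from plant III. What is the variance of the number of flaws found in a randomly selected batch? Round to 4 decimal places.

12.6771

Per component, I: μ=1.52, E[X²]=3.5416; II: μ=0.369863, E[X²]=0.64346; III: μ=7.9, E[X²]=70.31.
E[X] = 0.46·1.52 + 0.25·0.369863 + 0.29·7.9 = 3.08267.
E[X²] = 0.46·3.5416 + 0.25·0.64346 + 0.29·70.31 = 22.1799.
Var(X) = E[X²] − (E[X])² = 22.1799 − 9.50283 = 12.6771.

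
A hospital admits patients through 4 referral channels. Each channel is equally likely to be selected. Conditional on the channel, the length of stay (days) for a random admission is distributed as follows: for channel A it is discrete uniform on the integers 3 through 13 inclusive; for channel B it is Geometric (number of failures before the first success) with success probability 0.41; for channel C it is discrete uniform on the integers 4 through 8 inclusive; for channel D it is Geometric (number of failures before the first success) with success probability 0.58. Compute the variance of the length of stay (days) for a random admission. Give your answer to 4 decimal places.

13.5104

Per component, A: μ=8, E[X²]=74; B: μ=1.43902, E[X²]=5.58061; C: μ=6, E[X²]=38; D: μ=0.724138, E[X²]=1.77289.
E[X] = 0.25·8 + 0.25·1.43902 + 0.25·6 + 0.25·0.724138 = 4.04079.
E[X²] = 0.25·74 + 0.25·5.58061 + 0.25·38 + 0.25·1.77289 = 29.8384.
Var(X) = E[X²] − (E[X])² = 29.8384 − 16.328 = 13.5104.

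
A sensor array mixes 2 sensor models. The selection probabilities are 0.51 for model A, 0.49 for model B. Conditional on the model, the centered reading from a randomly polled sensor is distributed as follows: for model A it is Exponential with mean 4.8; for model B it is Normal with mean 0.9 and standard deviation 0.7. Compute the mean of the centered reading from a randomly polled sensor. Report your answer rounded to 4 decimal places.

Component means — A: 4.8; B: 0.9.
E[X] = 0.51·4.8 + 0.49·0.9 = 2.889.

2.8890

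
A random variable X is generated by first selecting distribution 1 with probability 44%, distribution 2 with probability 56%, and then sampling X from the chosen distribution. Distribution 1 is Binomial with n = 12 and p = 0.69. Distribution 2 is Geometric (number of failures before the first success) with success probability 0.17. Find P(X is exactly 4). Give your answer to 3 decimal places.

0.049

Conditional on each component, P(X = 4): 1: 0.00956963; 2: 0.0806791.
By total probability, P(X = 4) = 0.44·0.00956963 + 0.56·0.0806791 = 0.049391.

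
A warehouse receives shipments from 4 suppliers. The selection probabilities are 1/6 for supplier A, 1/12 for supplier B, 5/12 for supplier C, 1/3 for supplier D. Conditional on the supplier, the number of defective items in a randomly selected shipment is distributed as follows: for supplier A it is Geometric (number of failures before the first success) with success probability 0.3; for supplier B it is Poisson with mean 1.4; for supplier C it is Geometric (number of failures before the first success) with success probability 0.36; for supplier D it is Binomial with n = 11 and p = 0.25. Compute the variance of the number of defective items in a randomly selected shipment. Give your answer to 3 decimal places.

4.388

Per component, A: μ=2.33333, E[X²]=13.2222; B: μ=1.4, E[X²]=3.36; C: μ=1.77778, E[X²]=8.09877; D: μ=2.75, E[X²]=9.625.
E[X] = 0.166667·2.33333 + 0.0833333·1.4 + 0.416667·1.77778 + 0.333333·2.75 = 2.16296.
E[X²] = 0.166667·13.2222 + 0.0833333·3.36 + 0.416667·8.09877 + 0.333333·9.625 = 9.06652.
Var(X) = E[X²] − (E[X])² = 9.06652 − 4.67841 = 4.38811.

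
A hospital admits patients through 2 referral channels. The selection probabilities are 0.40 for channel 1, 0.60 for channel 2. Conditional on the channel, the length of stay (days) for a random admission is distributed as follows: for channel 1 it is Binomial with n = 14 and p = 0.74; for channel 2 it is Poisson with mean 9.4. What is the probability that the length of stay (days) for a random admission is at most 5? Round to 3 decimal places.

0.057

Conditional on each channel, P(X ≤ 5): 1: 0.00289492; 2: 0.0934707.
By total probability, P(X ≤ 5) = 0.4·0.00289492 + 0.6·0.0934707 = 0.0572404.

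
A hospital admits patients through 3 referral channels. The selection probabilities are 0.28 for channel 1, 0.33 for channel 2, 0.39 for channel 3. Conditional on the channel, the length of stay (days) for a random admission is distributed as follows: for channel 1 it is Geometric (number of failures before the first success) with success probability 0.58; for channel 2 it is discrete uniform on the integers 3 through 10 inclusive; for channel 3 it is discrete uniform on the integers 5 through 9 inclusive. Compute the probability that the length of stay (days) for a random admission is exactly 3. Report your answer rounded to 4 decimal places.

Conditional on each channel, P(X = 3): 1: 0.042971; 2: 0.125; 3: 0.
By total probability, P(X = 3) = 0.28·0.042971 + 0.33·0.125 + 0.39·0 = 0.0532819.

0.0533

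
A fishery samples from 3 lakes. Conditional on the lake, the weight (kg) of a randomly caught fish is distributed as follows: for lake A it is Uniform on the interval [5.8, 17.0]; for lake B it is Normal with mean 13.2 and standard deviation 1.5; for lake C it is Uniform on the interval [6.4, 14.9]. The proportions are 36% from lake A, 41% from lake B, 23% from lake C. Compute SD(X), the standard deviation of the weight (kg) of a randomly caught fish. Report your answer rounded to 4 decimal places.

Per component, A: μ=11.4, E[X²]=140.413; B: μ=13.2, E[X²]=176.49; C: μ=10.65, E[X²]=119.443.
E[X] = 0.36·11.4 + 0.41·13.2 + 0.23·10.65 = 11.9655.
E[X²] = 0.36·140.413 + 0.41·176.49 + 0.23·119.443 = 150.382.
Var(X) = E[X²] − (E[X])² = 150.382 − 143.173 = 7.20848.
SD(X) = √7.20848 = 2.68486.

2.6849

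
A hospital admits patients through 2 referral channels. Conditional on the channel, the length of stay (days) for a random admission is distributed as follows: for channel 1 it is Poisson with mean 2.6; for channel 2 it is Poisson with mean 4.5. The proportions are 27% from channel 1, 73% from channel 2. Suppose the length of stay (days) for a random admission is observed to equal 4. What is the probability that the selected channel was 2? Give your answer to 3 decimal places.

0.784

Likelihoods P(X=4 | ·): 1: 0.141422; 2: 0.189808.
Posterior ∝ prior × likelihood. Numerator for 2: 0.73·0.189808 = 0.13856.
Normalizing constant: 0.27·0.141422 + 0.73·0.189808 = 0.176743.
P(2 | observation) = 0.13856 / 0.176743 = 0.783959.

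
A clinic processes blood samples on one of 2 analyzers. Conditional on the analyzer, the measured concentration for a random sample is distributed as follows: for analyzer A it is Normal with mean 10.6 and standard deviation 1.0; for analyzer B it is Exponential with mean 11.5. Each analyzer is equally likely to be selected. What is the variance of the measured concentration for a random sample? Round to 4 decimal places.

Per component, A: μ=10.6, E[X²]=113.36; B: μ=11.5, E[X²]=264.5.
E[X] = 0.5·10.6 + 0.5·11.5 = 11.05.
E[X²] = 0.5·113.36 + 0.5·264.5 = 188.93.
Var(X) = E[X²] − (E[X])² = 188.93 − 122.103 = 66.8275.

66.8275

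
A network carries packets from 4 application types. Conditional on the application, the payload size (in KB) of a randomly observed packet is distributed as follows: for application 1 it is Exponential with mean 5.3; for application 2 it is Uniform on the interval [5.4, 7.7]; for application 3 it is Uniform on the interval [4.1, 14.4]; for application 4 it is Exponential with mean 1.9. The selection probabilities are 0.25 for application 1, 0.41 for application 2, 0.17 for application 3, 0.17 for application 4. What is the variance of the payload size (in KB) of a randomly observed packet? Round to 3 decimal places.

14.211

Per component, 1: μ=5.3, E[X²]=56.18; 2: μ=6.55, E[X²]=43.3433; 3: μ=9.25, E[X²]=94.4033; 4: μ=1.9, E[X²]=7.22.
E[X] = 0.25·5.3 + 0.41·6.55 + 0.17·9.25 + 0.17·1.9 = 5.906.
E[X²] = 0.25·56.18 + 0.41·43.3433 + 0.17·94.4033 + 0.17·7.22 = 49.0917.
Var(X) = E[X²] − (E[X])² = 49.0917 − 34.8808 = 14.2109.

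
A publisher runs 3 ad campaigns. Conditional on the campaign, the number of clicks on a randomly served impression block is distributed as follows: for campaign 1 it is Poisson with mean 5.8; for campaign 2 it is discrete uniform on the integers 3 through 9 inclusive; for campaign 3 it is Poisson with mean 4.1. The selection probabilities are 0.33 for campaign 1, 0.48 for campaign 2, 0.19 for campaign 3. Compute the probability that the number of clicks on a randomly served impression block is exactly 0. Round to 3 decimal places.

Conditional on each campaign, P(X = 0): 1: 0.00302755; 2: 0; 3: 0.0165727.
By total probability, P(X = 0) = 0.33·0.00302755 + 0.48·0 + 0.19·0.0165727 = 0.0041479.

0.004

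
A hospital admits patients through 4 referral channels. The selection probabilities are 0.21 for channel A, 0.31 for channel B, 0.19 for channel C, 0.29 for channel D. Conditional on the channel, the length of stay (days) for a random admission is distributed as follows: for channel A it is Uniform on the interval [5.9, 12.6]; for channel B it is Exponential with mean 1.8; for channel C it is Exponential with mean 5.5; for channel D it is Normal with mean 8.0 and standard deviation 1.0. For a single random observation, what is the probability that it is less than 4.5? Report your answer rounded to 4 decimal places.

Conditional on each channel, P(X < 4.5): A: 0; B: 0.917915; C: 0.558767; D: 0.000232629.
By total probability, P(X < 4.5) = 0.21·0 + 0.31·0.917915 + 0.19·0.558767 + 0.29·0.000232629 = 0.390787.

0.3908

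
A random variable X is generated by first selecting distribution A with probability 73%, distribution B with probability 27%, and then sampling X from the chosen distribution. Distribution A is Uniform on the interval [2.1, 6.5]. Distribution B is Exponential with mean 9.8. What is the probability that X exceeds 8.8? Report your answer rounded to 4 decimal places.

0.1100

Conditional on each component, P(X > 8.8): A: 0; B: 0.4074.
By total probability, P(X > 8.8) = 0.73·0 + 0.27·0.4074 = 0.109998.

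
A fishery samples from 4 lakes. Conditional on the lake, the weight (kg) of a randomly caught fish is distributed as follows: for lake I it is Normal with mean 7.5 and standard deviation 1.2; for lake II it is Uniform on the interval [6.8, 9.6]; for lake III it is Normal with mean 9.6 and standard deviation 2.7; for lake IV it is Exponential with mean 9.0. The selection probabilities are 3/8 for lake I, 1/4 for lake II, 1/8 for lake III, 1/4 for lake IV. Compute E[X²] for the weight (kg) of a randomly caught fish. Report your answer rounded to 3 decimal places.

91.538

For each component E[X²] = Var + (mean)², giving I: 57.69; II: 67.8933; III: 99.45; IV: 162.
Overall E[X²] = 0.375·57.69 + 0.25·67.8933 + 0.125·99.45 + 0.25·162 = 91.5383.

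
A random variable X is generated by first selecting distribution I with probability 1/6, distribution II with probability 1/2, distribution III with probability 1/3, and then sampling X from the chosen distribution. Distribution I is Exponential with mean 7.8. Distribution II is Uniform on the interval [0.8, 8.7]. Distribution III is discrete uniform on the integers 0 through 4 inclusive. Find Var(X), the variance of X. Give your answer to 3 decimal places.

Per component, I: μ=7.8, E[X²]=121.68; II: μ=4.75, E[X²]=27.7633; III: μ=2, E[X²]=6.
E[X] = 0.166667·7.8 + 0.5·4.75 + 0.333333·2 = 4.34167.
E[X²] = 0.166667·121.68 + 0.5·27.7633 + 0.333333·6 = 36.1617.
Var(X) = E[X²] − (E[X])² = 36.1617 − 18.8501 = 17.3116.

17.312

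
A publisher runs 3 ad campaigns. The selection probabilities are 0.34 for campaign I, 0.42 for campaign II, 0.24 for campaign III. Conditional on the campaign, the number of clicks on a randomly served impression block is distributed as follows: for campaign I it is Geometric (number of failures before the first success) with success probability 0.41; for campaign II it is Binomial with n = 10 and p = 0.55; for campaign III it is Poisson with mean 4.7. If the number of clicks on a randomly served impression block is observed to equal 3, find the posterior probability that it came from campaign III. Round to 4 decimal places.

0.3865

Likelihoods P(X=3 | ·): I: 0.0842054; II: 0.0746031; III: 0.157383.
Posterior ∝ prior × likelihood. Numerator for III: 0.24·0.157383 = 0.037772.
Normalizing constant: 0.34·0.0842054 + 0.42·0.0746031 + 0.24·0.157383 = 0.0977351.
P(III | observation) = 0.037772 / 0.0977351 = 0.386473.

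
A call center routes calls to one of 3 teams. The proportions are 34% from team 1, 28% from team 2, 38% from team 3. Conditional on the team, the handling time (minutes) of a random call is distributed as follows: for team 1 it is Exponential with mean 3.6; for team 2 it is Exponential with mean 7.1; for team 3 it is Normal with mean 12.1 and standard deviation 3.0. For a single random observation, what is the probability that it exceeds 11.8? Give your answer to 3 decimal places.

Conditional on each team, P(X > 11.8): 1: 0.037712; 2: 0.189764; 3: 0.539828.
By total probability, P(X > 11.8) = 0.34·0.037712 + 0.28·0.189764 + 0.38·0.539828 = 0.271091.

0.271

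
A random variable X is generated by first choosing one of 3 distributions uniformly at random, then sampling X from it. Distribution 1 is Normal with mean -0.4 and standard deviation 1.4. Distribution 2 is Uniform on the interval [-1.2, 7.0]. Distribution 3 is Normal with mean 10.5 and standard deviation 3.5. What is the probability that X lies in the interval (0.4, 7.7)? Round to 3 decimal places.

Conditional on each component, P(0.4 < X < 7.7): 1: 0.283855; 2: 0.804878; 3: 0.209903.
By total probability, P(0.4 < X < 7.7) = 0.333333·0.283855 + 0.333333·0.804878 + 0.333333·0.209903 = 0.432878.

0.433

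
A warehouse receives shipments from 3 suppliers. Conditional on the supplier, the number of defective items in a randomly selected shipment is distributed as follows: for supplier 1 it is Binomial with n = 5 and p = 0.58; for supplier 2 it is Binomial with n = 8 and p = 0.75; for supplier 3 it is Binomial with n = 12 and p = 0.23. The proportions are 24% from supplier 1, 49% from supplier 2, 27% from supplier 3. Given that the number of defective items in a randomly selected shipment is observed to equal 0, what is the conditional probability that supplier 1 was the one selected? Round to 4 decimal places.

Likelihoods P(X=0 | ·): 1: 0.0130691; 2: 1.52588e-05; 3: 0.0434399.
Posterior ∝ prior × likelihood. Numerator for 1: 0.24·0.0130691 = 0.00313659.
Normalizing constant: 0.24·0.0130691 + 0.49·1.52588e-05 + 0.27·0.0434399 = 0.0148728.
P(1 | observation) = 0.00313659 / 0.0148728 = 0.210894.

0.2109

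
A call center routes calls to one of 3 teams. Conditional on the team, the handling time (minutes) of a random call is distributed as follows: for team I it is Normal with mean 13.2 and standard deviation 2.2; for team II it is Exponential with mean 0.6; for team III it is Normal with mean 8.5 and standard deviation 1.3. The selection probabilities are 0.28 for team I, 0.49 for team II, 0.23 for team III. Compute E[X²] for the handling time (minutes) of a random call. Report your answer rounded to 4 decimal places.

For each component E[X²] = Var + (mean)², giving I: 179.08; II: 0.72; III: 73.94.
Overall E[X²] = 0.28·179.08 + 0.49·0.72 + 0.23·73.94 = 67.5014.

67.5014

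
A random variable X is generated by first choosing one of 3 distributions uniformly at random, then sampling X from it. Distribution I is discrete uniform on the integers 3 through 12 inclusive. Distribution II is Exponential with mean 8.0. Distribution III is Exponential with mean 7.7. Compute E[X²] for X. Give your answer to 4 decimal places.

For each component E[X²] = Var + (mean)², giving I: 64.5; II: 128; III: 118.58.
Overall E[X²] = 0.333333·64.5 + 0.333333·128 + 0.333333·118.58 = 103.693.

103.6933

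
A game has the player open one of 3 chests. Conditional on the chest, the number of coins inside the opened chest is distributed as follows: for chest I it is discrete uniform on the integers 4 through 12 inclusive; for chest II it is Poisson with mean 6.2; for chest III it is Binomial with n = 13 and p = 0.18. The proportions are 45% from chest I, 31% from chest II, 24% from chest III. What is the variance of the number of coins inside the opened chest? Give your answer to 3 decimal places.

10.403

Per component, I: μ=8, E[X²]=70.6667; II: μ=6.2, E[X²]=44.64; III: μ=2.34, E[X²]=7.3944.
E[X] = 0.45·8 + 0.31·6.2 + 0.24·2.34 = 6.0836.
E[X²] = 0.45·70.6667 + 0.31·44.64 + 0.24·7.3944 = 47.4131.
Var(X) = E[X²] − (E[X])² = 47.4131 − 37.0102 = 10.4029.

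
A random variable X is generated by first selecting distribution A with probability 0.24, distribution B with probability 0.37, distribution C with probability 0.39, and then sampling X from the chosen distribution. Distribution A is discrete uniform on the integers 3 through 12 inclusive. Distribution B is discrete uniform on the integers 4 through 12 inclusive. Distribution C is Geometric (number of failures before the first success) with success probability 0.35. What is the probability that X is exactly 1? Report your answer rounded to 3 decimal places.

0.089

Conditional on each component, P(X = 1): A: 0; B: 0; C: 0.2275.
By total probability, P(X = 1) = 0.24·0 + 0.37·0 + 0.39·0.2275 = 0.088725.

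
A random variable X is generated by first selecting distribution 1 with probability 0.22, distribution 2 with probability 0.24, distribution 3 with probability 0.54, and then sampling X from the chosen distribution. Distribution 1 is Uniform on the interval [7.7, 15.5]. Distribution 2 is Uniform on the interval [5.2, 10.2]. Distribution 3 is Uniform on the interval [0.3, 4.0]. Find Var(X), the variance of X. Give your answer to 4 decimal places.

Per component, 1: μ=11.6, E[X²]=139.63; 2: μ=7.7, E[X²]=61.3733; 3: μ=2.15, E[X²]=5.76333.
E[X] = 0.22·11.6 + 0.24·7.7 + 0.54·2.15 = 5.561.
E[X²] = 0.22·139.63 + 0.24·61.3733 + 0.54·5.76333 = 48.5604.
Var(X) = E[X²] − (E[X])² = 48.5604 − 30.9247 = 17.6357.

17.6357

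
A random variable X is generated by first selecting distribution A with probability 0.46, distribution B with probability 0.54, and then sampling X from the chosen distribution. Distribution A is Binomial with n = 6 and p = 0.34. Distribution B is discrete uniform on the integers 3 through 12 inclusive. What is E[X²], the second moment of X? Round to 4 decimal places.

37.3637

For each component E[X²] = Var + (mean)², giving A: 5.508; B: 64.5.
Overall E[X²] = 0.46·5.508 + 0.54·64.5 = 37.3637.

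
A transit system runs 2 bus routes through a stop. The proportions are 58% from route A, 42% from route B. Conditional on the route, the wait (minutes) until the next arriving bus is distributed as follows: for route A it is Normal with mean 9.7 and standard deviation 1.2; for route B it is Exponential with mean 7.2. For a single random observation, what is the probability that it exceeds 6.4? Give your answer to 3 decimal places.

Conditional on each route, P(X > 6.4): A: 0.99702; B: 0.411112.
By total probability, P(X > 6.4) = 0.58·0.99702 + 0.42·0.411112 = 0.750939.

0.751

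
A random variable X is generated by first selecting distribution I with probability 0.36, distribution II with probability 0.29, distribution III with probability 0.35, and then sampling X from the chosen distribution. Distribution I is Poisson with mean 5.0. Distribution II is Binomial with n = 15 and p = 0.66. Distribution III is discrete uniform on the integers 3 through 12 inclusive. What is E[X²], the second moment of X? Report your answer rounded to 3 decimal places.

62.774

For each component E[X²] = Var + (mean)², giving I: 30; II: 101.376; III: 64.5.
Overall E[X²] = 0.36·30 + 0.29·101.376 + 0.35·64.5 = 62.774.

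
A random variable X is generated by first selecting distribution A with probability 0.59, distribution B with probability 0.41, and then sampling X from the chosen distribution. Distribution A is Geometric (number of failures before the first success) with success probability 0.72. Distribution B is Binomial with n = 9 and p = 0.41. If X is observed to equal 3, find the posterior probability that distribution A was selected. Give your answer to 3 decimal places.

0.085

Likelihoods P(X=3 | ·): A: 0.0158054; B: 0.244198.
Posterior ∝ prior × likelihood. Numerator for A: 0.59·0.0158054 = 0.00932521.
Normalizing constant: 0.59·0.0158054 + 0.41·0.244198 = 0.109447.
P(A | observation) = 0.00932521 / 0.109447 = 0.0852033.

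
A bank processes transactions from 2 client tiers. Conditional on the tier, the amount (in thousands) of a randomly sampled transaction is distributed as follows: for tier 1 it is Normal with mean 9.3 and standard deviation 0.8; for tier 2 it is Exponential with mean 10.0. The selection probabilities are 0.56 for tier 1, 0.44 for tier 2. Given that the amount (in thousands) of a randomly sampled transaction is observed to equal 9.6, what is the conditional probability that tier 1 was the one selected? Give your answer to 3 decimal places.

Likelihoods f(9.6 | ·): 1: 0.464819; 2: 0.0382893.
Posterior ∝ prior × likelihood. Numerator for 1: 0.56·0.464819 = 0.260299.
Normalizing constant: 0.56·0.464819 + 0.44·0.0382893 = 0.277146.
P(1 | observation) = 0.260299 / 0.277146 = 0.939211.

0.939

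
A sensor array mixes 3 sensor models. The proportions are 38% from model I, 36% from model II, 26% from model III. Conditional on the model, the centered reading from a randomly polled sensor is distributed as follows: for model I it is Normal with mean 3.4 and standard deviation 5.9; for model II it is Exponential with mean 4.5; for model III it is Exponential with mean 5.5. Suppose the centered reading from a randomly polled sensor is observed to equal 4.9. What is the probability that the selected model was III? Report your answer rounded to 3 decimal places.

Likelihoods f(4.9 | ·): I: 0.065467; II: 0.0747978; III: 0.0745968.
Posterior ∝ prior × likelihood. Numerator for III: 0.26·0.0745968 = 0.0193952.
Normalizing constant: 0.38·0.065467 + 0.36·0.0747978 + 0.26·0.0745968 = 0.0711999.
P(III | observation) = 0.0193952 / 0.0711999 = 0.272405.

0.272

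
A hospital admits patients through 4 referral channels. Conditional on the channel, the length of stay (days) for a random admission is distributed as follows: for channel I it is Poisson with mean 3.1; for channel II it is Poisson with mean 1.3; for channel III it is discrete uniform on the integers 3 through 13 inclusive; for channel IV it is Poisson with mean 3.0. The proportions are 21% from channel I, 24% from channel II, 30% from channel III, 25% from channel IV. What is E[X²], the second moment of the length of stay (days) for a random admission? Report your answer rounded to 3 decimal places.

For each component E[X²] = Var + (mean)², giving I: 12.71; II: 2.99; III: 74; IV: 12.
Overall E[X²] = 0.21·12.71 + 0.24·2.99 + 0.3·74 + 0.25·12 = 28.5867.

28.587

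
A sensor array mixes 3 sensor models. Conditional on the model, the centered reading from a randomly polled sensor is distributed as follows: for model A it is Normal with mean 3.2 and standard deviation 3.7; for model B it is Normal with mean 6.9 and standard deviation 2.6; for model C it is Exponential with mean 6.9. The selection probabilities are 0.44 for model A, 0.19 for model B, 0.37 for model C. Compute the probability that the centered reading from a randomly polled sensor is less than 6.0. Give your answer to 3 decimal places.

0.625

Conditional on each model, P(X < 6.0): A: 0.775402; B: 0.364614; C: 0.580866.
By total probability, P(X < 6.0) = 0.44·0.775402 + 0.19·0.364614 + 0.37·0.580866 = 0.625374.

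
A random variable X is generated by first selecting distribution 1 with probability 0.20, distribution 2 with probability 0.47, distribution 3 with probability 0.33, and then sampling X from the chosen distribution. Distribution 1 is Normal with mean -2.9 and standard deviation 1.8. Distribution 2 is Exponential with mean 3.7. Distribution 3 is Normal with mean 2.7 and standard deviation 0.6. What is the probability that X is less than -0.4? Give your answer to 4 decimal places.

0.1835

Conditional on each component, P(X < -0.4): 1: 0.917567; 2: 0; 3: 1.19153e-07.
By total probability, P(X < -0.4) = 0.2·0.917567 + 0.47·0 + 0.33·1.19153e-07 = 0.183513.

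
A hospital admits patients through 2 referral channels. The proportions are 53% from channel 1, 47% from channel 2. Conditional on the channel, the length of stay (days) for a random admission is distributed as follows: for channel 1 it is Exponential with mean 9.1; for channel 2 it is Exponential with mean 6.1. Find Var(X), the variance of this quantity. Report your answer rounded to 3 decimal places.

63.620

Per component, 1: μ=9.1, E[X²]=165.62; 2: μ=6.1, E[X²]=74.42.
E[X] = 0.53·9.1 + 0.47·6.1 = 7.69.
E[X²] = 0.53·165.62 + 0.47·74.42 = 122.756.
Var(X) = E[X²] − (E[X])² = 122.756 − 59.1361 = 63.6199.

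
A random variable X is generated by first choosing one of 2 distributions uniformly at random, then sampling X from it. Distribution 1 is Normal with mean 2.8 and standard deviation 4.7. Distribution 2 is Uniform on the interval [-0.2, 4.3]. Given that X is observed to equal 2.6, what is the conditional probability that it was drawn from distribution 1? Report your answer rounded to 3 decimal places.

Likelihoods f(2.6 | ·): 1: 0.0848045; 2: 0.222222.
Posterior ∝ prior × likelihood. Numerator for 1: 0.5·0.0848045 = 0.0424023.
Normalizing constant: 0.5·0.0848045 + 0.5·0.222222 = 0.153513.
P(1 | observation) = 0.0424023 / 0.153513 = 0.276212.

0.276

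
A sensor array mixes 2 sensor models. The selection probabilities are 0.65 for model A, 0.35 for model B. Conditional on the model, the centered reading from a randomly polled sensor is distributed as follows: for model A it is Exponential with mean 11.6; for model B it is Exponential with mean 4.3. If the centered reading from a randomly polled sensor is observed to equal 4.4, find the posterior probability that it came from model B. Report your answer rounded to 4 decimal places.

0.4328

Likelihoods f(4.4 | ·): A: 0.0589942; B: 0.0835867.
Posterior ∝ prior × likelihood. Numerator for B: 0.35·0.0835867 = 0.0292553.
Normalizing constant: 0.65·0.0589942 + 0.35·0.0835867 = 0.0676016.
P(B | observation) = 0.0292553 / 0.0676016 = 0.432761.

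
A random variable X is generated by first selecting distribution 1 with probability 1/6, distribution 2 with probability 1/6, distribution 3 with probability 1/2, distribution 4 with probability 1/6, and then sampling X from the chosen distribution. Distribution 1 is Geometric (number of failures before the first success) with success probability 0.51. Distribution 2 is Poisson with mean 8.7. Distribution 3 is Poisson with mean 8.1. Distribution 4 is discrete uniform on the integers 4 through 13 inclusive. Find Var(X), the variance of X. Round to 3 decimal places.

14.723

Per component, 1: μ=0.960784, E[X²]=2.807; 2: μ=8.7, E[X²]=84.39; 3: μ=8.1, E[X²]=73.71; 4: μ=8.5, E[X²]=80.5.
E[X] = 0.166667·0.960784 + 0.166667·8.7 + 0.5·8.1 + 0.166667·8.5 = 7.0768.
E[X²] = 0.166667·2.807 + 0.166667·84.39 + 0.5·73.71 + 0.166667·80.5 = 64.8045.
Var(X) = E[X²] − (E[X])² = 64.8045 − 50.0811 = 14.7234.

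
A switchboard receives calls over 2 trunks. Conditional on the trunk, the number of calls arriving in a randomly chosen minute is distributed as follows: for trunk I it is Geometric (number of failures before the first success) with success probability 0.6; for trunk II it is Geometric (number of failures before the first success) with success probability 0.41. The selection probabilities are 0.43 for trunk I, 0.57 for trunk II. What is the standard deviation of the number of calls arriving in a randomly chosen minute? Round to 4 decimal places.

Per component, I: μ=0.666667, E[X²]=1.55556; II: μ=1.43902, E[X²]=5.58061.
E[X] = 0.43·0.666667 + 0.57·1.43902 = 1.10691.
E[X²] = 0.43·1.55556 + 0.57·5.58061 = 3.84983.
Var(X) = E[X²] − (E[X])² = 3.84983 − 1.22525 = 2.62458.
SD(X) = √2.62458 = 1.62006.

1.6201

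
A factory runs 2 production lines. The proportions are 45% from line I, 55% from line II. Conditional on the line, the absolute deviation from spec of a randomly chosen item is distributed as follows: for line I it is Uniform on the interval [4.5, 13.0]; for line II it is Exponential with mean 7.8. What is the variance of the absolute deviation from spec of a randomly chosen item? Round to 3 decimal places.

36.395

Per component, I: μ=8.75, E[X²]=82.5833; II: μ=7.8, E[X²]=121.68.
E[X] = 0.45·8.75 + 0.55·7.8 = 8.2275.
E[X²] = 0.45·82.5833 + 0.55·121.68 = 104.087.
Var(X) = E[X²] − (E[X])² = 104.087 − 67.6918 = 36.3947.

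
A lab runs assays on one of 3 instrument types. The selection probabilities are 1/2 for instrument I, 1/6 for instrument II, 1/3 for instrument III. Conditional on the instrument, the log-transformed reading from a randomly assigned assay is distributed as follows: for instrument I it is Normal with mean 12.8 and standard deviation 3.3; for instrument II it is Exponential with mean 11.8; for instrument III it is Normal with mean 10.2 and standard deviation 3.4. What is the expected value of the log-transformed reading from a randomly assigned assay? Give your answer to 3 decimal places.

11.767

Component means — I: 12.8; II: 11.8; III: 10.2.
E[X] = 0.5·12.8 + 0.166667·11.8 + 0.333333·10.2 = 11.7667.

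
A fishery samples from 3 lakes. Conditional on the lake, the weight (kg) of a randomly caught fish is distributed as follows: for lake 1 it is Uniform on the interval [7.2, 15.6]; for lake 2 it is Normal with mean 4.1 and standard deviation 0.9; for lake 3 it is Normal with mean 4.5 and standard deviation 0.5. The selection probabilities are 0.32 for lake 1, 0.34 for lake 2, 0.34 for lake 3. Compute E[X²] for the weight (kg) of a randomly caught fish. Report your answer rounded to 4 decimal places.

56.4296

For each component E[X²] = Var + (mean)², giving 1: 135.84; 2: 17.62; 3: 20.5.
Overall E[X²] = 0.32·135.84 + 0.34·17.62 + 0.34·20.5 = 56.4296.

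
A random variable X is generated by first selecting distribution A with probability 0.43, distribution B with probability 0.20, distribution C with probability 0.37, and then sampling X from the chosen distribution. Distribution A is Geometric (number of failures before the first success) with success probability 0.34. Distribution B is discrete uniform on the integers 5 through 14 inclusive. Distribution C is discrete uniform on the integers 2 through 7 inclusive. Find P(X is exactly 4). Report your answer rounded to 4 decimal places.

Conditional on each component, P(X = 4): A: 0.0645141; B: 0; C: 0.166667.
By total probability, P(X = 4) = 0.43·0.0645141 + 0.2·0 + 0.37·0.166667 = 0.0894077.

0.0894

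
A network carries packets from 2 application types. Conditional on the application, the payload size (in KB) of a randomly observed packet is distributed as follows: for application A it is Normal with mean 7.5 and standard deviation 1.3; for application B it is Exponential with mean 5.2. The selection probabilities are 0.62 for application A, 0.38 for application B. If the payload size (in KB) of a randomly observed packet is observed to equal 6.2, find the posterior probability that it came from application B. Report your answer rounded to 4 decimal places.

0.1612

Likelihoods f(6.2 | ·): A: 0.186131; B: 0.0583692.
Posterior ∝ prior × likelihood. Numerator for B: 0.38·0.0583692 = 0.0221803.
Normalizing constant: 0.62·0.186131 + 0.38·0.0583692 = 0.137582.
P(B | observation) = 0.0221803 / 0.137582 = 0.161216.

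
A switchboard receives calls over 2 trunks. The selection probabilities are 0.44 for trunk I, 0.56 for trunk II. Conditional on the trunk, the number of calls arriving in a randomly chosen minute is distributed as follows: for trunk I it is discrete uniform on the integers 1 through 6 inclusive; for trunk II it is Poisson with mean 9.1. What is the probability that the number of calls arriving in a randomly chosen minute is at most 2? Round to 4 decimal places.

0.1499

Conditional on each trunk, P(X ≤ 2): I: 0.333333; II: 0.00575135.
By total probability, P(X ≤ 2) = 0.44·0.333333 + 0.56·0.00575135 = 0.149887.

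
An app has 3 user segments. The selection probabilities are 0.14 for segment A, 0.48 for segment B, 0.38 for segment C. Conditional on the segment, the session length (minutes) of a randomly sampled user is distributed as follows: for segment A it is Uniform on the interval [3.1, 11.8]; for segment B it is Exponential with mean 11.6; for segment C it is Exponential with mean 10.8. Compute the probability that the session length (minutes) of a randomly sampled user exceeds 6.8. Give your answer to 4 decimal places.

Conditional on each segment, P(X > 6.8): A: 0.574713; B: 0.556434; C: 0.532789.
By total probability, P(X > 6.8) = 0.14·0.574713 + 0.48·0.556434 + 0.38·0.532789 = 0.550008.

0.5500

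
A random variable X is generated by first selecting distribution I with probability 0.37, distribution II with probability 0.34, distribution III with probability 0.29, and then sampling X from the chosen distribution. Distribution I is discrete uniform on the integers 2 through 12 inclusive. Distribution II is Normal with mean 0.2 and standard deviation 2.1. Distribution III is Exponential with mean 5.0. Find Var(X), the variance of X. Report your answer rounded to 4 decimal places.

20.9673

Per component, I: μ=7, E[X²]=59; II: μ=0.2, E[X²]=4.45; III: μ=5, E[X²]=50.
E[X] = 0.37·7 + 0.34·0.2 + 0.29·5 = 4.108.
E[X²] = 0.37·59 + 0.34·4.45 + 0.29·50 = 37.843.
Var(X) = E[X²] − (E[X])² = 37.843 − 16.8757 = 20.9673.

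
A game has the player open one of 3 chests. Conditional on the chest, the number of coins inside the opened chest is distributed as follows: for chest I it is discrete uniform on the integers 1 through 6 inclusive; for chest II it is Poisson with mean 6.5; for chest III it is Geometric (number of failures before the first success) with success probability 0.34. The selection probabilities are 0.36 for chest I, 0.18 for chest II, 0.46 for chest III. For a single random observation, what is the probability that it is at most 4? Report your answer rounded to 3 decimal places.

Conditional on each chest, P(X ≤ 4): I: 0.666667; II: 0.223672; III: 0.874767.
By total probability, P(X ≤ 4) = 0.36·0.666667 + 0.18·0.223672 + 0.46·0.874767 = 0.682654.

0.683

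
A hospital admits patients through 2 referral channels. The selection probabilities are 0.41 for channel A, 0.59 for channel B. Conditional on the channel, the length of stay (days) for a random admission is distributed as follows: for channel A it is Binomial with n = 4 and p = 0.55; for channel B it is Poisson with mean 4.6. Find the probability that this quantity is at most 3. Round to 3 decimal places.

Conditional on each channel, P(X ≤ 3): A: 0.908494; B: 0.325706.
By total probability, P(X ≤ 3) = 0.41·0.908494 + 0.59·0.325706 = 0.564649.

0.565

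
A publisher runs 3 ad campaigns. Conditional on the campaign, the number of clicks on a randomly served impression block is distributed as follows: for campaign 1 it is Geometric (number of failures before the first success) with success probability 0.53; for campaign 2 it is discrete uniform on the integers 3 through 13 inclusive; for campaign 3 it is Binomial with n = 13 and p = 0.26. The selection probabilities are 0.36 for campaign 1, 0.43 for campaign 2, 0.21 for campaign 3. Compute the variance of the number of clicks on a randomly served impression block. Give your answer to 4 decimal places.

15.6575

Per component, 1: μ=0.886792, E[X²]=2.45959; 2: μ=8, E[X²]=74; 3: μ=3.38, E[X²]=13.9256.
E[X] = 0.36·0.886792 + 0.43·8 + 0.21·3.38 = 4.46905.
E[X²] = 0.36·2.45959 + 0.43·74 + 0.21·13.9256 = 35.6298.
Var(X) = E[X²] − (E[X])² = 35.6298 − 19.9724 = 15.6575.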